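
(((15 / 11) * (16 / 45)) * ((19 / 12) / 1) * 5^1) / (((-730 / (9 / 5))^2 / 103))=17613 / 7327375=0.00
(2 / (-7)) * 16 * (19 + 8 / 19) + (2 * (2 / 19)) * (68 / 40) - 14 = -68112 / 665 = -102.42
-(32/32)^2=-1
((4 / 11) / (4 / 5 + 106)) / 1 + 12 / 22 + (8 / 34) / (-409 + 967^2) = 711499513 / 1296323270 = 0.55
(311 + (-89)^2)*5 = 41160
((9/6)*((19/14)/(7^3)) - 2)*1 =-1.99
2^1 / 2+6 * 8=49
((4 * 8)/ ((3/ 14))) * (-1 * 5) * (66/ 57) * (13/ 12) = -160160/ 171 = -936.61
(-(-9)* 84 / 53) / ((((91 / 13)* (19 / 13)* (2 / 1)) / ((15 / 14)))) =5265 / 7049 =0.75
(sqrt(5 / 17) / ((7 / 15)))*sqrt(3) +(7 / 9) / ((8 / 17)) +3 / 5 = 15*sqrt(255) / 119 +811 / 360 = 4.27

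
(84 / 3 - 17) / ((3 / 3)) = 11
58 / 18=29 / 9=3.22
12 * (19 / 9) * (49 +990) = 78964 / 3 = 26321.33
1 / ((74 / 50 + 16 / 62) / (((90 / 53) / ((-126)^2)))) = 3875 / 62966862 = 0.00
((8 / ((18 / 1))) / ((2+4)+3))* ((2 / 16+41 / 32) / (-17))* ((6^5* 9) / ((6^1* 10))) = -81 / 17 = -4.76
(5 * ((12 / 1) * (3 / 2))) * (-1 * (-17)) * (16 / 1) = 24480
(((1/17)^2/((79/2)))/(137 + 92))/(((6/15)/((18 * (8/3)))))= 240/5228299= 0.00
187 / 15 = 12.47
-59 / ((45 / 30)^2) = -236 / 9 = -26.22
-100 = -100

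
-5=-5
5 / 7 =0.71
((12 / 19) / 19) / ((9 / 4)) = 16 / 1083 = 0.01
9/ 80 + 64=5129/ 80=64.11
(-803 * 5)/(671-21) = -803/130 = -6.18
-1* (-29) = 29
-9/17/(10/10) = -9/17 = -0.53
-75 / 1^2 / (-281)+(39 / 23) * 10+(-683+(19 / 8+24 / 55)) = -1885287429 / 2843720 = -662.97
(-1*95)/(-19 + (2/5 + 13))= 475/28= 16.96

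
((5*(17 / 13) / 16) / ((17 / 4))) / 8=5 / 416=0.01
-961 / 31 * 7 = -217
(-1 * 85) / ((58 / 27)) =-2295 / 58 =-39.57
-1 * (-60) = 60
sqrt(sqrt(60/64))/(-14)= -15^(1/4)/28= -0.07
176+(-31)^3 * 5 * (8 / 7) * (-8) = 9534352 / 7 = 1362050.29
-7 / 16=-0.44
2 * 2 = 4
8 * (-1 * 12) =-96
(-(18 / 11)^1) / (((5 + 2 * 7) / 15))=-270 / 209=-1.29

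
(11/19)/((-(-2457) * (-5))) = -11/233415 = -0.00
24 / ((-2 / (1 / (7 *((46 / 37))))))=-222 / 161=-1.38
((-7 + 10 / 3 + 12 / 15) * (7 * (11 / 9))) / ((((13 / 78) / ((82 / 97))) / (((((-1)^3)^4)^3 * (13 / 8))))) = -1764763 / 8730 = -202.15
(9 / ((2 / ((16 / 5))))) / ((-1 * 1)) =-72 / 5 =-14.40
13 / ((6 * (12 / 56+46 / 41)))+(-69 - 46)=-20068 / 177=-113.38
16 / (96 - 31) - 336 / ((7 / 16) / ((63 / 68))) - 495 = -1332943 / 1105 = -1206.28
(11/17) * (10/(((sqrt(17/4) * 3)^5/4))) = 14080 * sqrt(17)/20295603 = 0.00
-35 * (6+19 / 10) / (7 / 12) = -474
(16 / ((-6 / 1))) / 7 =-8 / 21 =-0.38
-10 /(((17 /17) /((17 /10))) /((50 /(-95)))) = 170 /19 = 8.95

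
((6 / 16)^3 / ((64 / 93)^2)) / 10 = 233523 / 20971520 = 0.01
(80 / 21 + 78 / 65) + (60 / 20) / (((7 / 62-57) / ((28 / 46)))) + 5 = 84984751 / 8517705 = 9.98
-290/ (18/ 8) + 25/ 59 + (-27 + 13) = -75649/ 531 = -142.47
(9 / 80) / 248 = 9 / 19840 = 0.00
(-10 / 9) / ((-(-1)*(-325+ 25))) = 1 / 270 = 0.00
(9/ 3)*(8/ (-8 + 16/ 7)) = -21/ 5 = -4.20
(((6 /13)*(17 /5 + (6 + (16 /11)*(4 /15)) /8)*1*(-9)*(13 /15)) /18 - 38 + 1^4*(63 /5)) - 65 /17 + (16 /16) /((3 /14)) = -1424747 /56100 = -25.40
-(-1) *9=9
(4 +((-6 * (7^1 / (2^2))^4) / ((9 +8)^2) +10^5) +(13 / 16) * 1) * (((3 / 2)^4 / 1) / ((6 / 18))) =898947109503 / 591872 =1518820.13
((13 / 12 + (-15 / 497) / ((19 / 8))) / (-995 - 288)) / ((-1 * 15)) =121319 / 2180766420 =0.00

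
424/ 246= 212/ 123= 1.72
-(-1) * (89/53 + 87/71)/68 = 5465/127942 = 0.04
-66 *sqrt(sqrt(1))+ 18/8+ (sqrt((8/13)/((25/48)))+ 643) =8 *sqrt(78)/65+ 2317/4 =580.34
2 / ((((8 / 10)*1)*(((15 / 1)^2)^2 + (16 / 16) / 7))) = 35 / 708752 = 0.00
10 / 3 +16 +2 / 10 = 293 / 15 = 19.53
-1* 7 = -7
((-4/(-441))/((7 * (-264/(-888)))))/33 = 148/1120581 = 0.00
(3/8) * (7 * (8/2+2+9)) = 315/8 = 39.38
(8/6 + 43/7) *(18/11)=12.23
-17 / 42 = -0.40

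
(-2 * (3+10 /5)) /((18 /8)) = -40 /9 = -4.44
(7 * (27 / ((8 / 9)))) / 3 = 70.88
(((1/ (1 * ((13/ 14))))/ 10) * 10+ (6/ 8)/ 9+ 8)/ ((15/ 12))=1429/ 195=7.33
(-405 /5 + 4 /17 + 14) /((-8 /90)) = 51075 /68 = 751.10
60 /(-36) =-5 /3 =-1.67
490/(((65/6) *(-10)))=-294/65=-4.52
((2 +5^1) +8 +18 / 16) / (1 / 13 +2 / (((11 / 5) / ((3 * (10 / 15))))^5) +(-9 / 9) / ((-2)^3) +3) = 270082527 / 74429983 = 3.63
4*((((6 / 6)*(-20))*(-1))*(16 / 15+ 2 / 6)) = 112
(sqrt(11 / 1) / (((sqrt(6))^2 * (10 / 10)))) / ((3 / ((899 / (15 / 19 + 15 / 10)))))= 589 * sqrt(11) / 27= 72.35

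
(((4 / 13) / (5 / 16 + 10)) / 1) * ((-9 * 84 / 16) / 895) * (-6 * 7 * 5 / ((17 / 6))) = 254016 / 2175745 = 0.12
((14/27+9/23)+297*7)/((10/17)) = 10978804/3105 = 3535.85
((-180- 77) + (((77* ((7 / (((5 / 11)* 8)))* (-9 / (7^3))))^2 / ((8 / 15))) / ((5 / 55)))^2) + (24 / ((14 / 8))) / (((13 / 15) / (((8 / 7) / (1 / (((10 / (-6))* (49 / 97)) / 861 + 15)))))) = 79195761025821802549 / 813525244313600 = 97348.87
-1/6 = -0.17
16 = 16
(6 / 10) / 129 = 1 / 215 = 0.00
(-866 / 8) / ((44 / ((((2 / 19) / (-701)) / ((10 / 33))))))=1299 / 1065520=0.00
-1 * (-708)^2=-501264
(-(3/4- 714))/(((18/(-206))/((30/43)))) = -489765/86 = -5694.94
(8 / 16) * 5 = 5 / 2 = 2.50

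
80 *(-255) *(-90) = 1836000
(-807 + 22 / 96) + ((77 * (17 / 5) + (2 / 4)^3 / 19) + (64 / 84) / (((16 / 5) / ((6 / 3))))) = -5793353 / 10640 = -544.49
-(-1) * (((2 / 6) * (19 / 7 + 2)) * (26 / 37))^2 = 81796 / 67081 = 1.22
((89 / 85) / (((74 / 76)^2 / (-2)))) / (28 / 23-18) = 2955868 / 22458445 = 0.13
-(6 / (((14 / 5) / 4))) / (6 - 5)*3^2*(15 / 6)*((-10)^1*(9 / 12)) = 10125 / 7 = 1446.43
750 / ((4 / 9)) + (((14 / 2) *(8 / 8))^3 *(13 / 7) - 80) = 4489 / 2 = 2244.50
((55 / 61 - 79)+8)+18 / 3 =-64.10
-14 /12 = -7 /6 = -1.17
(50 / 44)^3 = 1.47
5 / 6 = 0.83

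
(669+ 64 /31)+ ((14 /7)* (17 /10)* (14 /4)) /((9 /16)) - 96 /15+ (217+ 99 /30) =505615 /558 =906.12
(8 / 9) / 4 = 2 / 9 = 0.22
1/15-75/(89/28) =-31411/1335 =-23.53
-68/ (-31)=2.19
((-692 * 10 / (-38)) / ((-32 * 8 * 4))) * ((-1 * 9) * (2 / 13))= 0.25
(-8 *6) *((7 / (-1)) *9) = 3024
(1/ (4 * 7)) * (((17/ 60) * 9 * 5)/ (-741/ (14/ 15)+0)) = -17/ 29640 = -0.00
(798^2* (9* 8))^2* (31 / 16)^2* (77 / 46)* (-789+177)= -185939702720779929768 / 23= -8084334900903475207.30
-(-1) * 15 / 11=15 / 11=1.36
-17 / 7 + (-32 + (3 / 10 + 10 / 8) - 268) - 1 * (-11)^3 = 144217 / 140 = 1030.12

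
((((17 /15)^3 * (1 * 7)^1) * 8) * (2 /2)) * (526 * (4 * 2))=1157738624 /3375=343033.67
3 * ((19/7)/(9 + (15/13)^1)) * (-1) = -247/308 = -0.80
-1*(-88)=88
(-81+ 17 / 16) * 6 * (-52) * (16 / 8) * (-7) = -349167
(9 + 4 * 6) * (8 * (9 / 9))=264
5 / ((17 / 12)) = 60 / 17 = 3.53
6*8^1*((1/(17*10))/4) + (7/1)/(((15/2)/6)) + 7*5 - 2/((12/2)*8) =82883/2040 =40.63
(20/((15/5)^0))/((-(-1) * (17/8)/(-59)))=-9440/17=-555.29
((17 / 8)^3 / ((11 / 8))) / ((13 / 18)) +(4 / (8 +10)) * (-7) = 8.11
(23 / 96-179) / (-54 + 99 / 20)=85805 / 23544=3.64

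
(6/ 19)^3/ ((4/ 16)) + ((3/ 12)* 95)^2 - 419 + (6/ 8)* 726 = 75689171/ 109744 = 689.69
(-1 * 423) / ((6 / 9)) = -1269 / 2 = -634.50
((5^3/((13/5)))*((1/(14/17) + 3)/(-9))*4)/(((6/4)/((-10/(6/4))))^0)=-73750/819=-90.05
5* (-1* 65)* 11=-3575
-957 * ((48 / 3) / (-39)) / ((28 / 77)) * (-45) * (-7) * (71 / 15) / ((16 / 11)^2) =633062199 / 832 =760892.07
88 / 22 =4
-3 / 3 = -1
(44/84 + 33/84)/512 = 11/6144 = 0.00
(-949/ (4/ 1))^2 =900601/ 16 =56287.56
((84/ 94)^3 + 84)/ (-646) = -4397610/ 33534829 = -0.13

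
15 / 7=2.14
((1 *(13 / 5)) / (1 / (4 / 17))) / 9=52 / 765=0.07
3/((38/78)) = 117/19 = 6.16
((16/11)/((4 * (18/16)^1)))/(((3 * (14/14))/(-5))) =-0.54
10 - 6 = 4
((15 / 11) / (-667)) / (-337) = 0.00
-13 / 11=-1.18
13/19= 0.68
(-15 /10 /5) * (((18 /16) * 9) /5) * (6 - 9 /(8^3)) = -744309 /204800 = -3.63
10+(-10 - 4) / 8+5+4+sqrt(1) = 73 / 4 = 18.25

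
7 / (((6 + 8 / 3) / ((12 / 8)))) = 63 / 52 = 1.21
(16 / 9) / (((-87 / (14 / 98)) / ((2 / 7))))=-32 / 38367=-0.00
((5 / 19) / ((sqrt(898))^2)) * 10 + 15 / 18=0.84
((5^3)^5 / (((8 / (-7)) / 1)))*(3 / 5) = -128173828125 / 8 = -16021728515.62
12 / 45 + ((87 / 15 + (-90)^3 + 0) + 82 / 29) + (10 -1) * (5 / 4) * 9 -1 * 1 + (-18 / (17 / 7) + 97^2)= -21282492533 / 29580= -719489.27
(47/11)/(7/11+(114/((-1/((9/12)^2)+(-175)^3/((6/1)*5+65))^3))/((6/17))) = 42198680203330853867933/6284909817499595464690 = 6.71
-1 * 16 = -16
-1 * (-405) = 405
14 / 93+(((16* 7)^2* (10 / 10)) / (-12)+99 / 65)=-6308923 / 6045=-1043.66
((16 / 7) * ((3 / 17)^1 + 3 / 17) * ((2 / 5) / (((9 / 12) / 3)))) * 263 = 201984 / 595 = 339.47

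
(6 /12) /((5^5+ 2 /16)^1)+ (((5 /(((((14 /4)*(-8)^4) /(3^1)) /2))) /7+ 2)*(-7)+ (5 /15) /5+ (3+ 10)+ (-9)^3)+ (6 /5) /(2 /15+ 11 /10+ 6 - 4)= -190231242454249 /260746429440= -729.56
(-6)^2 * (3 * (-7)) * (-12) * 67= 607824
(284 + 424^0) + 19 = 304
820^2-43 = 672357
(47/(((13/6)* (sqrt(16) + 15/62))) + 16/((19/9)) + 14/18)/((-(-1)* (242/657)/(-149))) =-85661976655/15720562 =-5449.04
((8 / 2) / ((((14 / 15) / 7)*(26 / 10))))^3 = 3375000 / 2197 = 1536.19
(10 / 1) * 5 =50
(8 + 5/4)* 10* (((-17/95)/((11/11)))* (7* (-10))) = 22015/19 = 1158.68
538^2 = 289444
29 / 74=0.39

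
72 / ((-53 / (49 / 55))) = -3528 / 2915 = -1.21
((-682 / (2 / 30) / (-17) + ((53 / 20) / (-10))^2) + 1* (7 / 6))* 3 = 1230123259 / 680000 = 1809.00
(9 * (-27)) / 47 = -243 / 47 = -5.17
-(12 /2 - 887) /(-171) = -881 /171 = -5.15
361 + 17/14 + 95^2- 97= 130063/14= 9290.21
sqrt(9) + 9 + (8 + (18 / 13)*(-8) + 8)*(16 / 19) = 3988 / 247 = 16.15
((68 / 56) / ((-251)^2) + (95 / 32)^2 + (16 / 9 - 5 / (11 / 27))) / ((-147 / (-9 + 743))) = 8.40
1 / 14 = 0.07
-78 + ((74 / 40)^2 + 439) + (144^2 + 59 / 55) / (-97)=64292403 / 426800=150.64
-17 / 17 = -1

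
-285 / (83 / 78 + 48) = -22230 / 3827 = -5.81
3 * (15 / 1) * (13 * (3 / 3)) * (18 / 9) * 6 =7020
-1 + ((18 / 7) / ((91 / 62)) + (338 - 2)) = 214511 / 637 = 336.75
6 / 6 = 1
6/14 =3/7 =0.43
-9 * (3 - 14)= 99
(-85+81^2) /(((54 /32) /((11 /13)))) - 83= 1110643 /351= 3164.23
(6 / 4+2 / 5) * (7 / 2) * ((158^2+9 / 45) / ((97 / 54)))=448232211 / 4850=92419.01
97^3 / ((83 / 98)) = 89441954 / 83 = 1077613.90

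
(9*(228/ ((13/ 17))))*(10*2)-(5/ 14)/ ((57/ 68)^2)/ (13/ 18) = 135616480/ 2527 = 53666.99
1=1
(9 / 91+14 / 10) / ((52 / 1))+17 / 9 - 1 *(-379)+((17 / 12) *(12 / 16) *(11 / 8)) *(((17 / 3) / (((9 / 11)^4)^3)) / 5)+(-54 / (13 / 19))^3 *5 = -20495140942279777185712063 / 8339488975759294080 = -2457601.54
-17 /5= -3.40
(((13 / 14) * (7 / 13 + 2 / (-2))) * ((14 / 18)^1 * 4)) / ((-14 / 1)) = 2 / 21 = 0.10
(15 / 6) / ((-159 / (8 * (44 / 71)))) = -880 / 11289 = -0.08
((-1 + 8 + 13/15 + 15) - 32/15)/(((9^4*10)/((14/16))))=2177/7873200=0.00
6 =6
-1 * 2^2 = -4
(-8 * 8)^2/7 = 4096/7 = 585.14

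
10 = 10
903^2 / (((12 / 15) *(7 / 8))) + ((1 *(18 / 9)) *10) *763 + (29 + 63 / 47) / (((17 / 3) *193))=181984311188 / 154207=1180130.03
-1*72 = -72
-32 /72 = -4 /9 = -0.44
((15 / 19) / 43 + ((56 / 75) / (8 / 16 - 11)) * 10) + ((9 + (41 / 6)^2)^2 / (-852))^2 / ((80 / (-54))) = -14225526173687521 / 1475731937525760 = -9.64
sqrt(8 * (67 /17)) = 2 * sqrt(2278) /17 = 5.62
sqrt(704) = 8*sqrt(11) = 26.53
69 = 69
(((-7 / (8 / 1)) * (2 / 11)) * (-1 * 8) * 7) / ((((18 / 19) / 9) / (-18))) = -16758 / 11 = -1523.45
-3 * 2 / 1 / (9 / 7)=-14 / 3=-4.67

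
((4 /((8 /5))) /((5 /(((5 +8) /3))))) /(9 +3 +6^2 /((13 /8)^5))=4826809 /33810984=0.14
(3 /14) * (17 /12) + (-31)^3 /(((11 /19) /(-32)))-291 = 1014144899 /616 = 1646339.12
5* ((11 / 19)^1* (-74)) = -4070 / 19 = -214.21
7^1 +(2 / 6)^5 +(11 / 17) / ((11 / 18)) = 8.06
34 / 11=3.09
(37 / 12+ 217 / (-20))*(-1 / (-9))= -233 / 270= -0.86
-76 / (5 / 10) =-152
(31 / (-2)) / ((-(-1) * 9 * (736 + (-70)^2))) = -0.00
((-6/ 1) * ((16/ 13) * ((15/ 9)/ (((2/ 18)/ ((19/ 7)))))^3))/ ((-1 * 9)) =246924000/ 4459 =55376.54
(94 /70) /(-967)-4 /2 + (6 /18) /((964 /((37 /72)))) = -14103216823 /7047341280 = -2.00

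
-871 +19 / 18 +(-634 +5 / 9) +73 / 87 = -784331 / 522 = -1502.55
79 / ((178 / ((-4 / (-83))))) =158 / 7387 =0.02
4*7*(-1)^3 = -28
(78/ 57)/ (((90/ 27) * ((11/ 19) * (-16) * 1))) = -39/ 880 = -0.04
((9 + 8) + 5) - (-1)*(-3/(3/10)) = 12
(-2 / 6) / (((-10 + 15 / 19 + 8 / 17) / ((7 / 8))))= 2261 / 67752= 0.03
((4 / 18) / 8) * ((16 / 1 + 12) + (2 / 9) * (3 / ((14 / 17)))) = 0.80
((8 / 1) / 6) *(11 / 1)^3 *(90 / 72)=6655 / 3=2218.33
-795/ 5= -159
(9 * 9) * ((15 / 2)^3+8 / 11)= 3012309 / 88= 34230.78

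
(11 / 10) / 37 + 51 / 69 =0.77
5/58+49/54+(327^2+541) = 84149788/783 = 107470.99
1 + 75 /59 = 134 /59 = 2.27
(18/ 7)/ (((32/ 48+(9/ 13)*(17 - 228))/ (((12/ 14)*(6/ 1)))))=-25272/ 277879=-0.09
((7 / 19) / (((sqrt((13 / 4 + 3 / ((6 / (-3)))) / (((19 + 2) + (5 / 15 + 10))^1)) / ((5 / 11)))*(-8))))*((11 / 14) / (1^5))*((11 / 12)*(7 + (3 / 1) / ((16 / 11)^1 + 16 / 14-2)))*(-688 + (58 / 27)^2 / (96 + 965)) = 578040668315*sqrt(1974) / 48672857232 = 527.65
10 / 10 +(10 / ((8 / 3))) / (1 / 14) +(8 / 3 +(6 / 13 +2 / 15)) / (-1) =6531 / 130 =50.24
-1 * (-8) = 8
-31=-31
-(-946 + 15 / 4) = 3769 / 4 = 942.25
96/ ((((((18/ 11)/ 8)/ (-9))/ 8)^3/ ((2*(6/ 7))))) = -50243567616/ 7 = -7177652516.57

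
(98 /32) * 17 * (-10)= -4165 /8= -520.62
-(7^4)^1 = -2401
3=3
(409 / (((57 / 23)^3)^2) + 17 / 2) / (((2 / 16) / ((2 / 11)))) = 14.93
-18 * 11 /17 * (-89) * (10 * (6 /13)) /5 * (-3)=-634392 /221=-2870.55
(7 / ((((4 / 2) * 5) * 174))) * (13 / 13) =7 / 1740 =0.00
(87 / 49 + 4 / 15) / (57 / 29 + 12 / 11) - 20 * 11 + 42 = -127080431 / 716625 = -177.33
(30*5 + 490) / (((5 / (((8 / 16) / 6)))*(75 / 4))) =0.57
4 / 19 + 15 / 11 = 329 / 209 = 1.57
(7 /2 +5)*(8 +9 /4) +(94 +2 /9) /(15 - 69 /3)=5425 /72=75.35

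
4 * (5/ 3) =20/ 3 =6.67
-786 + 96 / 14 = -5454 / 7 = -779.14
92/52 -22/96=961/624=1.54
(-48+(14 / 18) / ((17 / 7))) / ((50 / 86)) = -82.01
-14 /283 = -0.05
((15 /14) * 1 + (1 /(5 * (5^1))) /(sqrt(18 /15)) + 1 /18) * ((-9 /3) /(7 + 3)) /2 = -71 /420 - sqrt(30) /1000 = -0.17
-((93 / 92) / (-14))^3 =804357 / 2136719872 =0.00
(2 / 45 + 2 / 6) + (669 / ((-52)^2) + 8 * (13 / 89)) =19425217 / 10829520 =1.79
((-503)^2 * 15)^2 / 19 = 14403049668225 / 19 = 758055245696.05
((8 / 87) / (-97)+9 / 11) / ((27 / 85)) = 6448355 / 2506383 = 2.57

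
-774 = -774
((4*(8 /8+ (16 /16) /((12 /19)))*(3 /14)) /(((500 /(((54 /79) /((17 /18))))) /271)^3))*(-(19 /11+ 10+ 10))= -2115856881115179093 /728582604449218750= -2.90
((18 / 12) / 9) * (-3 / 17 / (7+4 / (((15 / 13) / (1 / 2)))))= -15 / 4454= -0.00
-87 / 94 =-0.93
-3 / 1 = -3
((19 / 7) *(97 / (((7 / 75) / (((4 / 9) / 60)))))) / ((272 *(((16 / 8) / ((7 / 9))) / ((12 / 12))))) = 9215 / 308448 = 0.03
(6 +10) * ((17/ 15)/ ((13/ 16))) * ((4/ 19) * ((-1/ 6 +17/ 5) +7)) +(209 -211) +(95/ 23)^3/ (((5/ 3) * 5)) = 36877253201/ 676181025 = 54.54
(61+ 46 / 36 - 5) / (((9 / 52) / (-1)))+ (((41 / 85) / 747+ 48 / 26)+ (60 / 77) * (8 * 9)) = -156156115321 / 572026455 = -272.99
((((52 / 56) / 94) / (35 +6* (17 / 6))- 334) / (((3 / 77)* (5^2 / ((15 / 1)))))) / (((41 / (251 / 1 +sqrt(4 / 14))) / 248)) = -30096791285 / 3854- 119907535* sqrt(14) / 26978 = -7825865.22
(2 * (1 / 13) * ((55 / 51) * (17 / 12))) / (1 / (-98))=-2695 / 117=-23.03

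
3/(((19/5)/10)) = 150/19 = 7.89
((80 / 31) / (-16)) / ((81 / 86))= -430 / 2511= -0.17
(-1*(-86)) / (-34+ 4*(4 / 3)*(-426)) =-43 / 1153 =-0.04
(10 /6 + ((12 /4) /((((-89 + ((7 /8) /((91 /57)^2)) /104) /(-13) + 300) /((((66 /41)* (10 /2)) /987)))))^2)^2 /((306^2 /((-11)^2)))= 15858394412598854256848996029221906281024870480128129 /4417933709428385045165573135299731582409940591055477924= 0.00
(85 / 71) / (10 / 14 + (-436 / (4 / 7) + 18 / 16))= -952 / 605275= -0.00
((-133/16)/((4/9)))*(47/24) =-36.63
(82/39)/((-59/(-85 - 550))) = 52070/2301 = 22.63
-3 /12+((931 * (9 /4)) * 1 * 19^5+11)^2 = 430447700600662609221 /16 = 26902981287541413076.31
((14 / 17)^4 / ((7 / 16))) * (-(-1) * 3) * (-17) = -263424 / 4913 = -53.62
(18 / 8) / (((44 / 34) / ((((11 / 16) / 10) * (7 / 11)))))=1071 / 14080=0.08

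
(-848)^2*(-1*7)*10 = -50337280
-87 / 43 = -2.02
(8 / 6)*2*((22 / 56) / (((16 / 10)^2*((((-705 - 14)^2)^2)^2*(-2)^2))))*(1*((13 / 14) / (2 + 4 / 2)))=3575 / 10750988924371072470376270848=0.00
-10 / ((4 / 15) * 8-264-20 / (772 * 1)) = 28950 / 758179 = 0.04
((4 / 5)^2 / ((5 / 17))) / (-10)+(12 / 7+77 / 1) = 343423 / 4375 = 78.50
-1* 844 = -844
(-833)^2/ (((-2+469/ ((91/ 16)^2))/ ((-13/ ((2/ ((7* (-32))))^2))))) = -66930512335232/ 7393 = -9053227693.12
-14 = -14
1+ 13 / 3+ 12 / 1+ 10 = 27.33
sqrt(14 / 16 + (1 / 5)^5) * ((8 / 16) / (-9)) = -sqrt(218830) / 9000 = -0.05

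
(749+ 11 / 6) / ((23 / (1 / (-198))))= -4505 / 27324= -0.16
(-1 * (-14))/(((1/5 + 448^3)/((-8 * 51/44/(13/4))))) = -9520/21429835141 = -0.00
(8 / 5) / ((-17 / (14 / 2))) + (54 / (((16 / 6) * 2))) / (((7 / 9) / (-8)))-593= -415192 / 595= -697.80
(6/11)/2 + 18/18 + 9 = 113/11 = 10.27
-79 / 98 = -0.81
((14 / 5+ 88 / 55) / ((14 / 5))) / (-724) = -11 / 5068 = -0.00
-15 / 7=-2.14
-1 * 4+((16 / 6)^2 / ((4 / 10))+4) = 160 / 9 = 17.78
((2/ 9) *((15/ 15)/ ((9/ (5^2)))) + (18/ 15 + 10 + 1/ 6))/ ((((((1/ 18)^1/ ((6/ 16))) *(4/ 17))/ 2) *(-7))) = -165019/ 1680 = -98.23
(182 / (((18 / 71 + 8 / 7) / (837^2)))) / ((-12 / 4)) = -10561544721 / 347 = -30436728.30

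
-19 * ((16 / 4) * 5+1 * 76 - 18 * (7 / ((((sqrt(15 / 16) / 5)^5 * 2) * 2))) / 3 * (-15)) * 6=-17024000 * sqrt(15) - 10944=-65944612.49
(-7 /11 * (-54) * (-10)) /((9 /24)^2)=-26880 /11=-2443.64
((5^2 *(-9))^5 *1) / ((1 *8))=-576650390625 / 8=-72081298828.12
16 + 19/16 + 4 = 339/16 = 21.19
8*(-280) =-2240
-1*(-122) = 122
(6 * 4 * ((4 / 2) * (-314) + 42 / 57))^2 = 81814305024 / 361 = 226632423.89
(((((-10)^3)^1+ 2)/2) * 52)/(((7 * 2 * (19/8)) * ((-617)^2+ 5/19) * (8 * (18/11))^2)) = -0.00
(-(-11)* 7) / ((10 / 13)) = 1001 / 10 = 100.10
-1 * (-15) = 15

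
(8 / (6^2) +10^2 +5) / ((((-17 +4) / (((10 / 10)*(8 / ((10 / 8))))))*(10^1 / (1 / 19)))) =-15152 / 55575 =-0.27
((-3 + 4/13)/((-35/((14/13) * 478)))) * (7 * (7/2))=970.14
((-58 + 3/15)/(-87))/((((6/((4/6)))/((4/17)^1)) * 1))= 68/3915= 0.02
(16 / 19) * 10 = 160 / 19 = 8.42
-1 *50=-50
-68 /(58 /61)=-71.52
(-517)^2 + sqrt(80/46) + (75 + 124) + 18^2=2 * sqrt(230)/23 + 267812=267813.32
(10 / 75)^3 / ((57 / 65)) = 104 / 38475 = 0.00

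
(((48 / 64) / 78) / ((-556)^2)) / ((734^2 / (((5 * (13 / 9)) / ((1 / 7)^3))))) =1715 / 11991518986752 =0.00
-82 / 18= -41 / 9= -4.56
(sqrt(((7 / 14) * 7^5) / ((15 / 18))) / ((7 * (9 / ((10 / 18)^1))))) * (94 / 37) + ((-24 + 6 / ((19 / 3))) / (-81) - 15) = -7549 / 513 + 658 * sqrt(105) / 2997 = -12.47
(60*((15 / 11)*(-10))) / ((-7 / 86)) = 774000 / 77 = 10051.95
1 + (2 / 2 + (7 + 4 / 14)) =65 / 7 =9.29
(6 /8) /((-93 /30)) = -15 /62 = -0.24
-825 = -825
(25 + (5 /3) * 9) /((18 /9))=20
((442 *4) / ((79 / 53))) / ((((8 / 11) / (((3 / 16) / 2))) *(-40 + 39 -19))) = -386529 / 50560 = -7.64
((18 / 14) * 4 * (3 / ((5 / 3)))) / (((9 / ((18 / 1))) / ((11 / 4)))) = 1782 / 35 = 50.91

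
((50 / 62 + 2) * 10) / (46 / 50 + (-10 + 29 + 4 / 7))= 76125 / 55583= 1.37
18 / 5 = 3.60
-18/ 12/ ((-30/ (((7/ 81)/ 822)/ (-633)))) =-7/ 842928120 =-0.00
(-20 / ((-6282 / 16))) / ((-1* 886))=-80 / 1391463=-0.00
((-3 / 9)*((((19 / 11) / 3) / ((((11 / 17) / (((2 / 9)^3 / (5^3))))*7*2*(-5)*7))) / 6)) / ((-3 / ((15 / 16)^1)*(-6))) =323 / 700203042000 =0.00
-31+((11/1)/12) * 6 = -25.50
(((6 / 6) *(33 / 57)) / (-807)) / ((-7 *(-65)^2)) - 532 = -241247888689 / 453473475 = -532.00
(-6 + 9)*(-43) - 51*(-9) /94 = -11667 /94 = -124.12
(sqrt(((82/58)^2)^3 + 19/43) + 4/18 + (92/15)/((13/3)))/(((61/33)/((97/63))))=3.78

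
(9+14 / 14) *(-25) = -250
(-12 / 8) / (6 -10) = 3 / 8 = 0.38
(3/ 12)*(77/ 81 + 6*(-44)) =-21307/ 324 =-65.76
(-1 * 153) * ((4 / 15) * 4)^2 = -4352 / 25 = -174.08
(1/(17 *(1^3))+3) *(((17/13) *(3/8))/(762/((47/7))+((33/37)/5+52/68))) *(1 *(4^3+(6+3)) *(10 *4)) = 161857425/4228708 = 38.28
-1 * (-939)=939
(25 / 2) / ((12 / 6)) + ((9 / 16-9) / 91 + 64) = 102149 / 1456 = 70.16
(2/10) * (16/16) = 1/5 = 0.20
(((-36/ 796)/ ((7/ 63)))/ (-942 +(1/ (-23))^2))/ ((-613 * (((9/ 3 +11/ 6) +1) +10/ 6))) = -28566/ 303940979395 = -0.00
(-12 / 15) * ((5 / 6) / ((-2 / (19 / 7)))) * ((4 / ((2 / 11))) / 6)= 209 / 63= 3.32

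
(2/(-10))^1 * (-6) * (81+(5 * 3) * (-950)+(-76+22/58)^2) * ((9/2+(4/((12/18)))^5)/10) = -33177047904/4205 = -7889904.38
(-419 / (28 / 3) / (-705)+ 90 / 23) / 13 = 601837 / 1967420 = 0.31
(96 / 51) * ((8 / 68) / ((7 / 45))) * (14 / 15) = 1.33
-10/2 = -5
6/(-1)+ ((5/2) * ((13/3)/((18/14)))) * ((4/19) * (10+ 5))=3524/171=20.61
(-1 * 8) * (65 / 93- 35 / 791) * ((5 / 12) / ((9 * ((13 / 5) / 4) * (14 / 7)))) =-688000 / 3688659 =-0.19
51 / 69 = 17 / 23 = 0.74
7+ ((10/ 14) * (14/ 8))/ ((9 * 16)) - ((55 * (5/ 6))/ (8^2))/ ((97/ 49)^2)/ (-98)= 151976957/ 21678336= 7.01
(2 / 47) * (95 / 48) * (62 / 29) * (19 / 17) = 55955 / 278052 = 0.20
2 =2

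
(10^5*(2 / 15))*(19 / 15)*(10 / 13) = 1520000 / 117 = 12991.45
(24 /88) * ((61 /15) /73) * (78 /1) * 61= 290238 /4015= 72.29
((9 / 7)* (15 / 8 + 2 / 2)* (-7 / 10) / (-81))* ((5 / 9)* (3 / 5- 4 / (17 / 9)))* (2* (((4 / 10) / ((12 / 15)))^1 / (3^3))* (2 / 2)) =-989 / 991440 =-0.00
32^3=32768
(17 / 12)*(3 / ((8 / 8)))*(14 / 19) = 3.13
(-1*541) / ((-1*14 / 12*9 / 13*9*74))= 7033 / 6993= 1.01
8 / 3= 2.67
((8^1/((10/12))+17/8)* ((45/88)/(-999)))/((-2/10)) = 2345/78144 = 0.03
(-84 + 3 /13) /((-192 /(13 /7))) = 363 /448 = 0.81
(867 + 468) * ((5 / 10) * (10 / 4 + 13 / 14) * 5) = 80100 / 7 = 11442.86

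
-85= -85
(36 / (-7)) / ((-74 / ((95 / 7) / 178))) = 855 / 161357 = 0.01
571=571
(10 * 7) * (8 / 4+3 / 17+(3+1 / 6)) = 19075 / 51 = 374.02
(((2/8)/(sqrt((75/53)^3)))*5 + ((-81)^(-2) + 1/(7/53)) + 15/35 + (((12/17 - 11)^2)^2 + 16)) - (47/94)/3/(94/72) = 53*sqrt(159)/900 + 289829357282144/25755120207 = 11254.01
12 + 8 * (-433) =-3452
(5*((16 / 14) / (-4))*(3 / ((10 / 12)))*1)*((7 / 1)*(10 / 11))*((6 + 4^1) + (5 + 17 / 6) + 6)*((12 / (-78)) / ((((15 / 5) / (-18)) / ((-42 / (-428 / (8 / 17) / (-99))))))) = 5987520 / 1819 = 3291.65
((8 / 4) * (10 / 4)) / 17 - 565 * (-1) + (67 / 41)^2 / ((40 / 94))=571.57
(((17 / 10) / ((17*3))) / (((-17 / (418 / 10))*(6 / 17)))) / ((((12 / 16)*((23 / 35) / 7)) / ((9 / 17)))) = -10241 / 5865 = -1.75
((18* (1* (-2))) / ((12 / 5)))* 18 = -270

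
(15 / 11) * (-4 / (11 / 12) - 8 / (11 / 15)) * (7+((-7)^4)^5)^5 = -8150880804254393713482728046268092256963184163496817207809473008020715678775341957775360 / 121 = -67362651274829700111427500000000000000000000000000000000000000000000000000000000000000.00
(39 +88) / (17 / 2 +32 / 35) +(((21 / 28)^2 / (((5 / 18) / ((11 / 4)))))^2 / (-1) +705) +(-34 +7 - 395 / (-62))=348750880251 / 522982400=666.85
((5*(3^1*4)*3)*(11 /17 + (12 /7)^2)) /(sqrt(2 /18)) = 1612980 /833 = 1936.35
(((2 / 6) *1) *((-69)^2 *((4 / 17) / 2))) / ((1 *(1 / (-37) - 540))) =-117438 / 339677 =-0.35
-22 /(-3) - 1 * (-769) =776.33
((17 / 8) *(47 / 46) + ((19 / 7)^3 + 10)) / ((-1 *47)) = -4060409 / 5932528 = -0.68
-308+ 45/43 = -13199/43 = -306.95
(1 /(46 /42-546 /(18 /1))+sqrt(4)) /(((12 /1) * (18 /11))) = 13277 /132624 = 0.10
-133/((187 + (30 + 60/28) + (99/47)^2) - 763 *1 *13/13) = 2056579/8341056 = 0.25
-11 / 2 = -5.50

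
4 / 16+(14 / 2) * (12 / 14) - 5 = 5 / 4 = 1.25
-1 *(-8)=8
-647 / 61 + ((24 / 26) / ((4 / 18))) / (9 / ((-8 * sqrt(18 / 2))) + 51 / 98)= 270607 / 15067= 17.96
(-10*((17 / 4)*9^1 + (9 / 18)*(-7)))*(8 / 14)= -1390 / 7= -198.57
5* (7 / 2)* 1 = 35 / 2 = 17.50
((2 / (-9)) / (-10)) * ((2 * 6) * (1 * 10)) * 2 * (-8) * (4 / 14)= -256 / 21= -12.19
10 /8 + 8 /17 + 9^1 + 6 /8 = 11.47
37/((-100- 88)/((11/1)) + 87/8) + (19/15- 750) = -6192197/8205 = -754.69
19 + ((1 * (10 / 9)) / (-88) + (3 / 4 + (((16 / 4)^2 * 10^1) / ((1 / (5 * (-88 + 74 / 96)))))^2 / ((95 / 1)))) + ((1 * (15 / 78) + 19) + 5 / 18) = 1253465242240 / 24453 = 51260182.48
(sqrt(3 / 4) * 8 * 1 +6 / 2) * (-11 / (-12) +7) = 95 / 4 +95 * sqrt(3) / 3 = 78.60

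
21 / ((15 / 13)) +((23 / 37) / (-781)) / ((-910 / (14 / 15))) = 512777288 / 28174575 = 18.20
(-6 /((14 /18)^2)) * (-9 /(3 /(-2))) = -2916 /49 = -59.51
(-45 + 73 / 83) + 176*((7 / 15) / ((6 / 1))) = -113662 / 3735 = -30.43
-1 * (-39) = 39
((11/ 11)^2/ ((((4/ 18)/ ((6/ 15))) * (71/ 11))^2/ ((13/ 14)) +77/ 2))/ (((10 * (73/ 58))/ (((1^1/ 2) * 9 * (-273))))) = -1296936927/ 695559695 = -1.86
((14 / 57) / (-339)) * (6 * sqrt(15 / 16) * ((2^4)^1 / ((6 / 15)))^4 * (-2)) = 35840000 * sqrt(15) / 6441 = 21550.65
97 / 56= 1.73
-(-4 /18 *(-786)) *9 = -1572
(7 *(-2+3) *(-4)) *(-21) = 588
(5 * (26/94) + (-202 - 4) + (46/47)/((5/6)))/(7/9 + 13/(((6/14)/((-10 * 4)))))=430281/2564555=0.17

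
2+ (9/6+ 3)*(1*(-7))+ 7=-45/2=-22.50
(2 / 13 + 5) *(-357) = -23919 / 13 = -1839.92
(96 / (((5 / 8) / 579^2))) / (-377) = -257465088 / 1885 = -136586.25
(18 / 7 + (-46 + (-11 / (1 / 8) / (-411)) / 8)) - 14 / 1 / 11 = -1413815 / 31647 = -44.67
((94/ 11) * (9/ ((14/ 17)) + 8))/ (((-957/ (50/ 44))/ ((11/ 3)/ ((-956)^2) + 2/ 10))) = -5887914425/ 153272550816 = -0.04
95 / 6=15.83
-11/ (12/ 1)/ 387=-11/ 4644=-0.00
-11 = -11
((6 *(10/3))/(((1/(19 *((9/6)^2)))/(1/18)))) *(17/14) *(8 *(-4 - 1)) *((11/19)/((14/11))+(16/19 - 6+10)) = -598825/49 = -12220.92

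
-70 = -70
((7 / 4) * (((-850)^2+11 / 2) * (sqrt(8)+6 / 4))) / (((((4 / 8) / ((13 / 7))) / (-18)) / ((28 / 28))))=-169066287 * sqrt(2) - 507198861 / 4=-365895551.27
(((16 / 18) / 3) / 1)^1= 8 / 27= 0.30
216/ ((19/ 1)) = 216/ 19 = 11.37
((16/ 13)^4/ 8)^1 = 8192/ 28561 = 0.29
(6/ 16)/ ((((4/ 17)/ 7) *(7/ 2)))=51/ 16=3.19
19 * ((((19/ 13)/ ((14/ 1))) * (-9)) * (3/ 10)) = -9747/ 1820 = -5.36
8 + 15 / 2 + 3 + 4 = 45 / 2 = 22.50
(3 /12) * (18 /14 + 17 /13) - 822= -74743 /91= -821.35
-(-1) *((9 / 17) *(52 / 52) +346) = 5891 / 17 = 346.53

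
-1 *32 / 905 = -32 / 905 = -0.04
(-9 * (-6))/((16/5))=135/8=16.88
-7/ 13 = -0.54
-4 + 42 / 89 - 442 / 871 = -24064 / 5963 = -4.04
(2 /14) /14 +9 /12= 149 /196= 0.76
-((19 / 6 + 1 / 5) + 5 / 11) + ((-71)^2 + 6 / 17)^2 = 2423851024541 / 95370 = 25415235.66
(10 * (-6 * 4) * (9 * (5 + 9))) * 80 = -2419200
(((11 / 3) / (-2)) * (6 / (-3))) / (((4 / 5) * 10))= 0.46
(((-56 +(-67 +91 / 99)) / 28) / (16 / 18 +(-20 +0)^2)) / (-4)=6043 / 2222528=0.00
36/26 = 18/13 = 1.38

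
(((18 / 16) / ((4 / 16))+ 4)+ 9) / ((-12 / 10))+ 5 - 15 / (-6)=-85 / 12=-7.08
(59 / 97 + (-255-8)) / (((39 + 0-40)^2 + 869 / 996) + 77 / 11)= -25350192 / 857189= -29.57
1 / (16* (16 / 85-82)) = -85 / 111264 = -0.00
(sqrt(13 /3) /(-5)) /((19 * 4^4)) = -sqrt(39) /72960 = -0.00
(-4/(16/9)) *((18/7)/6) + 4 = 85/28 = 3.04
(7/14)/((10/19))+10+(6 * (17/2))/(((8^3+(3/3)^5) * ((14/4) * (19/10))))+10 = 9536117/454860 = 20.96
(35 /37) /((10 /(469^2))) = 1539727 /74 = 20807.12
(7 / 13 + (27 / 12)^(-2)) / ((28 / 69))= 17825 / 9828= 1.81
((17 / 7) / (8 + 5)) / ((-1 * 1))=-17 / 91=-0.19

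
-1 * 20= -20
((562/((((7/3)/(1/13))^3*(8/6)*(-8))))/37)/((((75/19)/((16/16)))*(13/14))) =-144153/10356218600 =-0.00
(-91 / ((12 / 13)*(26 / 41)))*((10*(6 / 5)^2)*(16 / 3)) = -59696 / 5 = -11939.20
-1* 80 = -80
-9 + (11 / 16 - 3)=-181 / 16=-11.31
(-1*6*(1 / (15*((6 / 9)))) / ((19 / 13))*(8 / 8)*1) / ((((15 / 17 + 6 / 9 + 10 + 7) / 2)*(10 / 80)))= -15912 / 44935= -0.35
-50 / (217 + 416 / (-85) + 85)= -2125 / 12627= -0.17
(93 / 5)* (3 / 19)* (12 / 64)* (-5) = -2.75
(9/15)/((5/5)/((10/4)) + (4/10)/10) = 15/11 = 1.36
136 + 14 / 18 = 1231 / 9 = 136.78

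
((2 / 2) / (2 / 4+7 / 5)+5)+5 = 200 / 19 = 10.53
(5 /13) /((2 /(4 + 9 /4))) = 125 /104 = 1.20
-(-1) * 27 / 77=0.35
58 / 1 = 58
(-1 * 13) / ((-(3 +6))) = 1.44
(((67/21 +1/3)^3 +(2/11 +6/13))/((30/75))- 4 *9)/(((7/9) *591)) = 0.16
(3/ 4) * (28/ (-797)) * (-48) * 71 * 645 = 46161360/ 797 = 57918.90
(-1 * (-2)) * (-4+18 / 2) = 10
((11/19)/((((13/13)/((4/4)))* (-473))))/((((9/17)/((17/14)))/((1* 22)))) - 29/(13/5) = -7504622/669123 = -11.22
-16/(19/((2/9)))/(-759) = 0.00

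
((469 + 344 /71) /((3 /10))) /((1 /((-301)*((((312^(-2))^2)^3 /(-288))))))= 50632715 /26097398895750785044209355437637632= 0.00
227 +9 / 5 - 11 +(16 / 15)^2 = 49261 / 225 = 218.94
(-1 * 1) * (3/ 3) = -1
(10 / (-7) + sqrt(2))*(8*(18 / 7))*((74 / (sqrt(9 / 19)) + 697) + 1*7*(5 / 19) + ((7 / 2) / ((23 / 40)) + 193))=48*(-10 + 7*sqrt(2))*(32338*sqrt(19) + 1177185) / 21413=-296.97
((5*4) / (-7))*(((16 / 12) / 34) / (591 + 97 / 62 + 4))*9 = -2480 / 1467151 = -0.00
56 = 56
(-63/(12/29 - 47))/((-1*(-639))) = 0.00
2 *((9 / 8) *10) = 45 / 2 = 22.50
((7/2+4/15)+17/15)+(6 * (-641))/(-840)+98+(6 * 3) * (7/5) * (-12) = -27289/140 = -194.92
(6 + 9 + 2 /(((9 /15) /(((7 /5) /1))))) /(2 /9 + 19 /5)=885 /181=4.89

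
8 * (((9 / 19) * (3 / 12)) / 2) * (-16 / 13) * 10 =-1440 / 247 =-5.83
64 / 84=16 / 21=0.76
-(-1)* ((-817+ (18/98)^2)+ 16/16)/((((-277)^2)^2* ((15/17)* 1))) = -2220353/14135501997841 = -0.00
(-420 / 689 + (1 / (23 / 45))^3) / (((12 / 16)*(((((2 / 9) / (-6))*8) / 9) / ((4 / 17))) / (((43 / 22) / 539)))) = -200881972755 / 844954068959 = -0.24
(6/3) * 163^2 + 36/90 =53138.40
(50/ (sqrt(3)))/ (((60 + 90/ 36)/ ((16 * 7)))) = 448 * sqrt(3)/ 15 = 51.73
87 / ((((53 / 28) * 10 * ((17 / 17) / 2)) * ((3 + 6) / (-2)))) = -1624 / 795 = -2.04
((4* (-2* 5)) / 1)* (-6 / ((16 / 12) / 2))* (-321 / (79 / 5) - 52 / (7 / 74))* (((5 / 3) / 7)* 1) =-189136200 / 3871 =-48859.78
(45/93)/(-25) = -3/155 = -0.02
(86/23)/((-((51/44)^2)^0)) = -86/23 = -3.74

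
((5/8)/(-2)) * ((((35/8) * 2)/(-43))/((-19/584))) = -12775/6536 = -1.95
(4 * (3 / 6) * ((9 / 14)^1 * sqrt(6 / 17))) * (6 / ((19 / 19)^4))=54 * sqrt(102) / 119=4.58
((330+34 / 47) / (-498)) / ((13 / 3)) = -7772 / 50713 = -0.15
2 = 2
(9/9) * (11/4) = 11/4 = 2.75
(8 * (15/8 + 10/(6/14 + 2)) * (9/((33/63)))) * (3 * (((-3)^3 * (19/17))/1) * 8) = -1896478920/3179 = -596564.62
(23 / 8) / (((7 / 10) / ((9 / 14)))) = 1035 / 392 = 2.64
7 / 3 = 2.33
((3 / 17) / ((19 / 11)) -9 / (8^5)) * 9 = 9705933 / 10584064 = 0.92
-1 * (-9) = 9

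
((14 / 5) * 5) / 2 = 7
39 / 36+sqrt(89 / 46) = 2.47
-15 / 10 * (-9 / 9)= 3 / 2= 1.50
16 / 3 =5.33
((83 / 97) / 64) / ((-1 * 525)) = -0.00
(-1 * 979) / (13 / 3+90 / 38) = -55803 / 382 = -146.08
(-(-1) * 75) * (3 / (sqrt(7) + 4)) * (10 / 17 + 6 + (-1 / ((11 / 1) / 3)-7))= -12800 / 187 + 3200 * sqrt(7) / 187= -23.17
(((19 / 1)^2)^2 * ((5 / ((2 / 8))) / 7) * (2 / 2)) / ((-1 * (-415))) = 521284 / 581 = 897.22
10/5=2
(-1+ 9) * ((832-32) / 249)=6400 / 249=25.70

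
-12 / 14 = -6 / 7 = -0.86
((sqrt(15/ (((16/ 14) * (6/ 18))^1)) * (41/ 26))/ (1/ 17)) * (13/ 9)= 697 * sqrt(70)/ 24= 242.98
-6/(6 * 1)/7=-1/7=-0.14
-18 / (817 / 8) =-144 / 817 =-0.18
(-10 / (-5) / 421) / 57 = 2 / 23997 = 0.00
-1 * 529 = -529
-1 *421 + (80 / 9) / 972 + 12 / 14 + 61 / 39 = -83302468 / 199017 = -418.57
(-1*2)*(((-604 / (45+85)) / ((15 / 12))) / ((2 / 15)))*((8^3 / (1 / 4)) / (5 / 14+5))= 34635776 / 1625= 21314.32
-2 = -2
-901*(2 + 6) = -7208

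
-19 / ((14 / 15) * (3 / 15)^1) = -1425 / 14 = -101.79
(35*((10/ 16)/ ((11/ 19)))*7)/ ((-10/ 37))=-172235/ 176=-978.61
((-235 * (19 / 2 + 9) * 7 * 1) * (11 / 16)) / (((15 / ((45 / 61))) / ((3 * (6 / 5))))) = -3615381 / 976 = -3704.28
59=59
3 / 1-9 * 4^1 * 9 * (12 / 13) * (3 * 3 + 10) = -73833 / 13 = -5679.46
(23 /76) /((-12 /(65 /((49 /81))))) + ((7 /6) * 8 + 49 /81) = 8721715 /1206576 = 7.23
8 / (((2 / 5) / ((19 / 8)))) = 95 / 2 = 47.50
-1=-1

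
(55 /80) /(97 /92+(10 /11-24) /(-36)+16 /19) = 475893 /1756732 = 0.27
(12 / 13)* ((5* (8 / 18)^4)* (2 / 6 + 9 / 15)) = 14336 / 85293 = 0.17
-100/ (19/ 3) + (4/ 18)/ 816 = -1101581/ 69768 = -15.79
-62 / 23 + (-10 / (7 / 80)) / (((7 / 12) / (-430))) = 84242.20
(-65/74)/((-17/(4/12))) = 65/3774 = 0.02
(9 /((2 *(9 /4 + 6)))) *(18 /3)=36 /11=3.27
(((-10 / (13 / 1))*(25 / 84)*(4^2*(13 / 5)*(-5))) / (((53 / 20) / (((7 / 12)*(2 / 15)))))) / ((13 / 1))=2000 / 18603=0.11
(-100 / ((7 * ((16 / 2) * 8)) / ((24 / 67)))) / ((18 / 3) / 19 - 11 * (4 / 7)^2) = 0.02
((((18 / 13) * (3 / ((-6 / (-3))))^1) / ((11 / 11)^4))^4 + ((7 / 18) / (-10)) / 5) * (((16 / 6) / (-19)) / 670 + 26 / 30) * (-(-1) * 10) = 527340961219 / 3272233770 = 161.16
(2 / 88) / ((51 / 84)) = 7 / 187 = 0.04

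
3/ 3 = 1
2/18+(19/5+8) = 536/45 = 11.91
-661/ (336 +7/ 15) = -9915/ 5047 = -1.96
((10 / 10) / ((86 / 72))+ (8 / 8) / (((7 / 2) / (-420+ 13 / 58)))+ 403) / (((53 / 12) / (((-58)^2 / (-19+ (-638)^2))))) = 7231904 / 13612725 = 0.53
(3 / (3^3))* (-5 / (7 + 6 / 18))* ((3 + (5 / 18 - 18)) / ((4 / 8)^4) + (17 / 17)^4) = 10555 / 594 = 17.77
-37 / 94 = -0.39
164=164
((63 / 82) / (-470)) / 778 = -63 / 29984120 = -0.00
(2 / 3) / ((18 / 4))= 4 / 27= 0.15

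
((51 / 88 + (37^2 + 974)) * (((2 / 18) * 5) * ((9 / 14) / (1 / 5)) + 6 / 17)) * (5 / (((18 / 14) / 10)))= 291593375 / 1496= 194915.36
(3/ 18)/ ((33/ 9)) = 1/ 22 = 0.05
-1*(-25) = 25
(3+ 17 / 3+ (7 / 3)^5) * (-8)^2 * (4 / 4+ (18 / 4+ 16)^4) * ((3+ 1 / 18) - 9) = -11436998965814 / 2187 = -5229537707.28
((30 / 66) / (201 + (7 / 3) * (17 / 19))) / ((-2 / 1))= -285 / 254672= -0.00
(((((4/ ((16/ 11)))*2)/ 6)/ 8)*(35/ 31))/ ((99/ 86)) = 1505/ 13392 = 0.11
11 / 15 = 0.73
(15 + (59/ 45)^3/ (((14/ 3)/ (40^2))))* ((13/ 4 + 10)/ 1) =355084259/ 34020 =10437.51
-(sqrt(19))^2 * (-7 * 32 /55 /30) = 2128 /825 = 2.58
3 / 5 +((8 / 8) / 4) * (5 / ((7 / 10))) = 167 / 70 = 2.39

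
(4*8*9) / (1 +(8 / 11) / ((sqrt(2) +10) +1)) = 25344*sqrt(2) / 16399 +4425696 / 16399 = 272.06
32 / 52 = 8 / 13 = 0.62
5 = 5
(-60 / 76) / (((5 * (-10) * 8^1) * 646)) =0.00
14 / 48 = 7 / 24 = 0.29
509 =509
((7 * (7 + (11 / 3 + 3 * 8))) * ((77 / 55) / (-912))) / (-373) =637 / 637830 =0.00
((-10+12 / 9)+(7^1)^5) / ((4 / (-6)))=-50395 / 2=-25197.50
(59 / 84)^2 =3481 / 7056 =0.49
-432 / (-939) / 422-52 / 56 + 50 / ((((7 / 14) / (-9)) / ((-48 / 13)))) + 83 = 40929303795 / 12019826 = 3405.15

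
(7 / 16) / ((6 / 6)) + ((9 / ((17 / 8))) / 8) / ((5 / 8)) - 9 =-7.72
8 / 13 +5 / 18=209 / 234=0.89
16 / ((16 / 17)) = 17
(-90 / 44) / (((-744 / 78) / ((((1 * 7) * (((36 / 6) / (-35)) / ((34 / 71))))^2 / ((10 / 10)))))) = 5308173 / 3941960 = 1.35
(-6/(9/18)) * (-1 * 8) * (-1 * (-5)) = 480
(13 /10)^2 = 169 /100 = 1.69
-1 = -1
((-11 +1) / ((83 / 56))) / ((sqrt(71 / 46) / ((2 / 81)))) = -0.13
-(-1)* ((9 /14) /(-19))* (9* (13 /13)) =-0.30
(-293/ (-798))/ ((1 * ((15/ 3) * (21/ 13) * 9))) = 3809/ 754110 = 0.01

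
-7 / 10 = -0.70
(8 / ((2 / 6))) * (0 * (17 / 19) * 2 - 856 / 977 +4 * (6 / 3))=167040 / 977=170.97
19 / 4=4.75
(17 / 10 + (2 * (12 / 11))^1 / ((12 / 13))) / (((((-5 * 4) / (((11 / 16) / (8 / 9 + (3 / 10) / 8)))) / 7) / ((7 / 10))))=-197127 / 266800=-0.74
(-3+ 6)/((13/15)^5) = 2278125/371293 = 6.14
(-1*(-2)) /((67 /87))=174 /67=2.60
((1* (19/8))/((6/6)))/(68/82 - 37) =-779/11864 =-0.07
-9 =-9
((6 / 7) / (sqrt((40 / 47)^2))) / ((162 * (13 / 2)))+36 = 1769087 / 49140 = 36.00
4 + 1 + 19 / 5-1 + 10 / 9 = 401 / 45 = 8.91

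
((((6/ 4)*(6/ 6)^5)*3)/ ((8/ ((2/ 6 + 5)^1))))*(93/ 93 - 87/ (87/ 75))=-222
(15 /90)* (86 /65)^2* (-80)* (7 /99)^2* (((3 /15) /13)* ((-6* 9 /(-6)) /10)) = -1449616 /897199875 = -0.00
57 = 57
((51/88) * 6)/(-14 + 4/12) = -459/1804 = -0.25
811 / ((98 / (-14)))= -811 / 7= -115.86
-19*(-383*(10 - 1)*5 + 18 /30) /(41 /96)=157177728 /205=766720.62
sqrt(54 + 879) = sqrt(933) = 30.55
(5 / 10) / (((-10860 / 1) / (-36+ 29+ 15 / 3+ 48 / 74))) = 5 / 80364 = 0.00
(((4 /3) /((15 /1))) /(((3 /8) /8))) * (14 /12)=2.21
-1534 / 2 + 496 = -271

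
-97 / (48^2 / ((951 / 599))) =-30749 / 460032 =-0.07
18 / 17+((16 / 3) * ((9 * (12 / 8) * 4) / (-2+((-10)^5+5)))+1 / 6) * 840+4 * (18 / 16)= 486659873 / 3399898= 143.14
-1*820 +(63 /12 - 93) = -3631 /4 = -907.75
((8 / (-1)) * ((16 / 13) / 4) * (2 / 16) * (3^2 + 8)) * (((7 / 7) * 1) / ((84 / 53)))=-901 / 273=-3.30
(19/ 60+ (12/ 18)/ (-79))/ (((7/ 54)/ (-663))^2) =156057105087/ 19355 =8062883.24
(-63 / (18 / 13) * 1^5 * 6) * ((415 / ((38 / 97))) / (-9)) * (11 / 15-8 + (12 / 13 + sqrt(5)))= -69713609 / 342 + 3663205 * sqrt(5) / 114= -131988.55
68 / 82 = 34 / 41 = 0.83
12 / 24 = 1 / 2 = 0.50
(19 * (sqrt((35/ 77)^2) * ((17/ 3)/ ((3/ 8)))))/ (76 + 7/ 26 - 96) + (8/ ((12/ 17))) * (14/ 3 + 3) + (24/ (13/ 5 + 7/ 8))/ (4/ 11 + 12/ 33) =33354146/ 371547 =89.77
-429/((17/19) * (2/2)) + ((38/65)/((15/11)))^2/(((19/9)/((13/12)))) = -198641542/414375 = -479.38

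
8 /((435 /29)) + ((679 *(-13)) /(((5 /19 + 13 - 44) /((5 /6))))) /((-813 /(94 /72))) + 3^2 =4691395657 /512775360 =9.15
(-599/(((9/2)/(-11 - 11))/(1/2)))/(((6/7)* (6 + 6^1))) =142.35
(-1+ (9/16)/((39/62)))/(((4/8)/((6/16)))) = -33/416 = -0.08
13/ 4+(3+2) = 33/ 4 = 8.25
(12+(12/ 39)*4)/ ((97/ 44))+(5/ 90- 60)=-1224395/ 22698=-53.94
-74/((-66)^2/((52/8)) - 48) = -481/4044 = -0.12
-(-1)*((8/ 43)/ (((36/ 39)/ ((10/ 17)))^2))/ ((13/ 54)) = 3900/ 12427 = 0.31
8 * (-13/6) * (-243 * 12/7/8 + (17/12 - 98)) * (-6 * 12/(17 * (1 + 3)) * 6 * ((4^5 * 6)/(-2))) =5984169984/119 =50287142.72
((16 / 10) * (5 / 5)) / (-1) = -1.60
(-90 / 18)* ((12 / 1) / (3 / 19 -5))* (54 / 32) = 7695 / 368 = 20.91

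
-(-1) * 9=9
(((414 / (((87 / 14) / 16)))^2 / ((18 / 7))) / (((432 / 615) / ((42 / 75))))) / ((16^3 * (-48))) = -52075289 / 29064960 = -1.79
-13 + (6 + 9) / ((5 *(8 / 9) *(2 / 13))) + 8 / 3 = 557 / 48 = 11.60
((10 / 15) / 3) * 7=14 / 9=1.56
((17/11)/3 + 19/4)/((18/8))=695/297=2.34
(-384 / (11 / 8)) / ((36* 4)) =-64 / 33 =-1.94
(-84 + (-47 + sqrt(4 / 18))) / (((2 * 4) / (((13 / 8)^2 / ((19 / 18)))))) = -199251 / 4864 + 507 * sqrt(2) / 4864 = -40.82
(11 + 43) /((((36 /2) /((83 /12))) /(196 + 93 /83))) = 16361 /4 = 4090.25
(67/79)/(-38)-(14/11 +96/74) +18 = 18825291/1221814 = 15.41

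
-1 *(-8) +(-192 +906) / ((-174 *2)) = 345 / 58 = 5.95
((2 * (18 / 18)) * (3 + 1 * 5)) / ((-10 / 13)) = -20.80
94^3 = 830584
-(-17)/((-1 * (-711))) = 17/711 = 0.02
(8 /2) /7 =4 /7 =0.57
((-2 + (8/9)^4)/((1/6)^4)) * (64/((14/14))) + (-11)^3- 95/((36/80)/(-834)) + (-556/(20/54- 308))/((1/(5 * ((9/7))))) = 142794022885/2354751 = 60640.82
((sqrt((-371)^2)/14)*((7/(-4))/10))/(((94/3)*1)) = -1113/7520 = -0.15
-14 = -14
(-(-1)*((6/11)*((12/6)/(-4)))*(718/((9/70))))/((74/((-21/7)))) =25130/407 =61.74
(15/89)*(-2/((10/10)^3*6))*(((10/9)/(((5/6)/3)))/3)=-20/267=-0.07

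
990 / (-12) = -165 / 2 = -82.50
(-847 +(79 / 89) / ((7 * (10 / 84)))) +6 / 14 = -2633752 / 3115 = -845.51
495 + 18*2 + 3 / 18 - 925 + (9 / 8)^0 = -2357 / 6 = -392.83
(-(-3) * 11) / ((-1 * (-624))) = 11 / 208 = 0.05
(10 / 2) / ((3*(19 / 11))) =55 / 57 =0.96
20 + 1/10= 201/10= 20.10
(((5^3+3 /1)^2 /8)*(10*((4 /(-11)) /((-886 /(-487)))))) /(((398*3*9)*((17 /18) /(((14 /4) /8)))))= -8727040 /49456077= -0.18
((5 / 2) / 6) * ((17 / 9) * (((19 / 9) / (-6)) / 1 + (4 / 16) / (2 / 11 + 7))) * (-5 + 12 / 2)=-229925 / 921456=-0.25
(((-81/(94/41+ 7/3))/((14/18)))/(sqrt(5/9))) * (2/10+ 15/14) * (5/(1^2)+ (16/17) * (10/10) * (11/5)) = -14388594489 * sqrt(5)/118494250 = -271.52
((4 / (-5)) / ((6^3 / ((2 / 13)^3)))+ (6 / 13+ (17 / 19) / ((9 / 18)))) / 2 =6342532 / 5635305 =1.13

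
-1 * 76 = -76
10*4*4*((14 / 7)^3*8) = 10240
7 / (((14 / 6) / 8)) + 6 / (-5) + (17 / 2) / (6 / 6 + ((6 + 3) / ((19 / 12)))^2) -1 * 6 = 410177 / 24050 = 17.06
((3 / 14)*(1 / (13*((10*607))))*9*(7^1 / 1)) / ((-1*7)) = -27 / 1104740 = -0.00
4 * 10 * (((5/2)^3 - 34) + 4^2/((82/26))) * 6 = -130890/41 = -3192.44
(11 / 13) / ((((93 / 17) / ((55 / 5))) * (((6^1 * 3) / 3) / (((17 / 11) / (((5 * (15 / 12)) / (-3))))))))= -0.21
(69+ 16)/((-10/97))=-1649/2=-824.50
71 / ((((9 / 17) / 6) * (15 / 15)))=2414 / 3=804.67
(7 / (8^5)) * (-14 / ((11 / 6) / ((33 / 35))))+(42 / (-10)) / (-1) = 171969 / 40960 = 4.20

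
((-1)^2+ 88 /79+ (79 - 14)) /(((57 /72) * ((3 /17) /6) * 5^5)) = 4326432 /4690625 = 0.92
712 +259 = 971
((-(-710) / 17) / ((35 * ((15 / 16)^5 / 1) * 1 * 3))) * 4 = 595591168 / 271096875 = 2.20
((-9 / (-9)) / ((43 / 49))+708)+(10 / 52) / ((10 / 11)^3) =709.40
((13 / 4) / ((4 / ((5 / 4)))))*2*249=16185 / 32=505.78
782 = 782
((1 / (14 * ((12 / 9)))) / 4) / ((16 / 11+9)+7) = 11 / 14336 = 0.00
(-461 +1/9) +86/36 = -917/2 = -458.50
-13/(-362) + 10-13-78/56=-22081/5068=-4.36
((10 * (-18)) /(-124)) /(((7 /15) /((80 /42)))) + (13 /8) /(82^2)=484147747 /81710048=5.93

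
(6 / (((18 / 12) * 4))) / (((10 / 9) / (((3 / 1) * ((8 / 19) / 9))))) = 12 / 95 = 0.13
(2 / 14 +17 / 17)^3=512 / 343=1.49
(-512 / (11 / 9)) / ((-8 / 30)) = 17280 / 11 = 1570.91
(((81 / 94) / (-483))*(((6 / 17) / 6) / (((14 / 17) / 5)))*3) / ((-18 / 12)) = 0.00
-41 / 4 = -10.25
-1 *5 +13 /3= -2 /3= -0.67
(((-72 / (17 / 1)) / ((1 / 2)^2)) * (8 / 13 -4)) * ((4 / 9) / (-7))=-5632 / 1547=-3.64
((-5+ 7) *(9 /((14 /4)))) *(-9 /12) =-27 /7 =-3.86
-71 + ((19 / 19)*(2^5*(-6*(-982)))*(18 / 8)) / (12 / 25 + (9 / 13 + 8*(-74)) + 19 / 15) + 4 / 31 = -7042527167 / 8909741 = -790.43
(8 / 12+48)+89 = 413 / 3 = 137.67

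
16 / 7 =2.29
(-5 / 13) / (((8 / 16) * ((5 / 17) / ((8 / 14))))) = -136 / 91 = -1.49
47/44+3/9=185/132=1.40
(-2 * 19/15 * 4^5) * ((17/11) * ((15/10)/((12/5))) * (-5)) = 413440/33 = 12528.48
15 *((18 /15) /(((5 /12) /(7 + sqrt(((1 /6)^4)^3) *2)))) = 163297 /540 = 302.40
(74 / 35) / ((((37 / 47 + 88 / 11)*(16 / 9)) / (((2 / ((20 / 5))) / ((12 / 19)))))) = 99123 / 925120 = 0.11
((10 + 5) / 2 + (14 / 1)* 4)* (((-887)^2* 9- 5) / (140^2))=224819083 / 9800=22940.72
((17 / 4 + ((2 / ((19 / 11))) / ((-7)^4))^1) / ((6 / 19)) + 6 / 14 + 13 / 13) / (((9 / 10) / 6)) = 1429885 / 14406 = 99.26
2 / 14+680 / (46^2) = 1719 / 3703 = 0.46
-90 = -90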